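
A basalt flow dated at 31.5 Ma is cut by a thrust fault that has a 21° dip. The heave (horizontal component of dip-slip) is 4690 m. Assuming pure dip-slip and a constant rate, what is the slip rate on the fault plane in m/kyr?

0.159 m/kyr

dip-slip = heave / cos(dip) = 4690 m / cos(21°) = 5024 m
rate = 5024 m / 31.5 Ma = 0.000159 m/yr = 0.159 m/kyr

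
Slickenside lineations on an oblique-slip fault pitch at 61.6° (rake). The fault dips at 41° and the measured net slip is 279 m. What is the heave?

185 m

dip-slip = net slip × sin(rake) = 279 m × sin(61.6°) = 245.4 m
heave = dip-slip × cos(dip) = 245.4 × cos(41°) = 185 m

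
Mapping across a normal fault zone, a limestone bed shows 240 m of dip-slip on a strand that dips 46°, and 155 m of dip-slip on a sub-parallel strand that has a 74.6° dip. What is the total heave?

208 m

heave_A = 240 × cos(46°) = 166.7 m
heave_B = 155 × cos(74.6°) = 41.16 m
total = 166.7 + 41.16 = 208 m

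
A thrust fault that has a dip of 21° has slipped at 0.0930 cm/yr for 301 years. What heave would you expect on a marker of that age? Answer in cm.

dip-slip = rate × time = 0.0930 cm/yr × 301 years = 0.2799 m
heave = dip-slip × cos(dip) = 0.2799 × cos(21°) = 0.261 m = 26.1 cm

26.1 cm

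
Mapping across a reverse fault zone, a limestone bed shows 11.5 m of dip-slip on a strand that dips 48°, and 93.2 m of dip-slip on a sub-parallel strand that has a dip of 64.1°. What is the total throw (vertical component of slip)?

92.4 m

throw_A = 11.5 × sin(48°) = 8.546 m
throw_B = 93.2 × sin(64.1°) = 83.84 m
total = 8.546 + 83.84 = 92.4 m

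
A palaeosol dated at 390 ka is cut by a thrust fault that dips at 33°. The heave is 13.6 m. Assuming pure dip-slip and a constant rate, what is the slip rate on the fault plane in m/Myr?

dip-slip = heave / cos(dip) = 13.6 m / cos(33°) = 16.22 m
rate = 16.22 m / 390 ka = 0.0000416 m/yr = 41.6 m/Myr

41.6 m/Myr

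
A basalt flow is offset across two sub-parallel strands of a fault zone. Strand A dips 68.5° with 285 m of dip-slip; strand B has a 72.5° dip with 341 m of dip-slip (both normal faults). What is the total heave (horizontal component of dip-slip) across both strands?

heave_A = 285 × cos(68.5°) = 104.5 m
heave_B = 341 × cos(72.5°) = 102.5 m
total = 104.5 + 102.5 = 207 m

207 m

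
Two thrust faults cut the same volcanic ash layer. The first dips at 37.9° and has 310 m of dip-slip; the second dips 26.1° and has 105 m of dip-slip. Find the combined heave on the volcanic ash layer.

339 m

heave_A = 310 × cos(37.9°) = 244.6 m
heave_B = 105 × cos(26.1°) = 94.29 m
total = 244.6 + 94.29 = 339 m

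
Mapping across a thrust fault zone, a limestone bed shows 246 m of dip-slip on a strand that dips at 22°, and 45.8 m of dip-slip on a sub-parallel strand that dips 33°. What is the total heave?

heave_A = 246 × cos(22°) = 228.1 m
heave_B = 45.8 × cos(33°) = 38.41 m
total = 228.1 + 38.41 = 266 m

266 m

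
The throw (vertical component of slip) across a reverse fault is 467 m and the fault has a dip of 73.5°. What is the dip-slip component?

dip-slip = throw / sin(dip) = 467 / sin(73.5°) = 487 m

487 m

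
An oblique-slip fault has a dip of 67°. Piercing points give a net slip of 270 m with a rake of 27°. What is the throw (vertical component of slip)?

dip-slip = net slip × sin(rake) = 270 m × sin(27°) = 122.6 m
throw = dip-slip × sin(dip) = 122.6 × sin(67°) = 113 m

113 m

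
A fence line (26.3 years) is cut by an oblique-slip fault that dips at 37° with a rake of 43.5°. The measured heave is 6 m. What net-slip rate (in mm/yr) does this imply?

415 mm/yr

dip-slip = heave / cos(dip) = 6 / cos(37°) = 7.513 m
net slip = dip-slip / sin(rake) = 7.513 / sin(43.5°) = 10.91 m
rate = 10.91 m / 26.3 years = 0.415 m/yr = 415 mm/yr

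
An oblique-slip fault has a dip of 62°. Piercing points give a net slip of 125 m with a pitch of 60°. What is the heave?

50.8 m

dip-slip = net slip × sin(rake) = 125 m × sin(60°) = 108.3 m
heave = dip-slip × cos(dip) = 108.3 × cos(62°) = 50.8 m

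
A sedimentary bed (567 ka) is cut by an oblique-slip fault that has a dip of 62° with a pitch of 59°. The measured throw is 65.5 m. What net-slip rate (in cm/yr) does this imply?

dip-slip = throw / sin(dip) = 65.5 / sin(62°) = 74.18 m
net slip = dip-slip / sin(rake) = 74.18 / sin(59°) = 86.54 m
rate = 86.54 m / 567 ka = 0.000153 m/yr = 0.0153 cm/yr

0.0153 cm/yr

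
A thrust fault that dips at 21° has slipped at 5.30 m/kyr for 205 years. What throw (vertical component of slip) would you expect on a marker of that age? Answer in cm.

38.9 cm

dip-slip = rate × time = 5.30 m/kyr × 205 years = 1.087 m
throw = dip-slip × sin(dip) = 1.087 × sin(21°) = 0.389 m = 38.9 cm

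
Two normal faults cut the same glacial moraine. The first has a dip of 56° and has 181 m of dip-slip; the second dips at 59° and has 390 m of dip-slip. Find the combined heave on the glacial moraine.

heave_A = 181 × cos(56°) = 101.2 m
heave_B = 390 × cos(59°) = 200.9 m
total = 101.2 + 200.9 = 302 m

302 m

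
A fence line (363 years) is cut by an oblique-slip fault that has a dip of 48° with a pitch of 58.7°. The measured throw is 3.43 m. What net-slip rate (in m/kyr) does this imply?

dip-slip = throw / sin(dip) = 3.43 / sin(48°) = 4.616 m
net slip = dip-slip / sin(rake) = 4.616 / sin(58.7°) = 5.402 m
rate = 5.402 m / 363 years = 0.0149 m/yr = 14.9 m/kyr

14.9 m/kyr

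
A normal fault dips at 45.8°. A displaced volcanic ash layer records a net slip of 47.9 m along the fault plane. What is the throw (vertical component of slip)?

throw = dip-slip × sin(dip) = 47.9 m × sin(45.8°) = 34.3 m

34.3 m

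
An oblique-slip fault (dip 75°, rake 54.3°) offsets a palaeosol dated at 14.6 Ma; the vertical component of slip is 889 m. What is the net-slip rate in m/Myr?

dip-slip = throw / sin(dip) = 889 / sin(75°) = 920.4 m
net slip = dip-slip / sin(rake) = 920.4 / sin(54.3°) = 1133 m
rate = 1133 m / 14.6 Ma = 0.0000776 m/yr = 77.6 m/Myr

77.6 m/Myr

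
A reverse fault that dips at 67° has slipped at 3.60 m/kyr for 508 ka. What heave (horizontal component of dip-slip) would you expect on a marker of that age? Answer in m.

715 m

dip-slip = rate × time = 3.60 m/kyr × 508 ka = 1829 m
heave = dip-slip × cos(dip) = 1829 × cos(67°) = 715 m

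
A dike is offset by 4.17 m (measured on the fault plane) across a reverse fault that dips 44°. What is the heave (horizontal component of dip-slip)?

heave = dip-slip × cos(dip) = 4.17 m × cos(44°) = 3 m

3 m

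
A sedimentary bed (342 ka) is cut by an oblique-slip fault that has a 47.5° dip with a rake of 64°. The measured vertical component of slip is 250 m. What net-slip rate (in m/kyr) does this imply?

1.10 m/kyr

dip-slip = throw / sin(dip) = 250 / sin(47.5°) = 339.1 m
net slip = dip-slip / sin(rake) = 339.1 / sin(64°) = 377.3 m
rate = 377.3 m / 342 ka = 0.00110 m/yr = 1.10 m/kyr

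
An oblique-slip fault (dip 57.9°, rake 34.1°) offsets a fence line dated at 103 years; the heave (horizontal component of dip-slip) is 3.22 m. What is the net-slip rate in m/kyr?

dip-slip = heave / cos(dip) = 3.22 / cos(57.9°) = 6.059 m
net slip = dip-slip / sin(rake) = 6.059 / sin(34.1°) = 10.81 m
rate = 10.81 m / 103 years = 0.105 m/yr = 105 m/kyr

105 m/kyr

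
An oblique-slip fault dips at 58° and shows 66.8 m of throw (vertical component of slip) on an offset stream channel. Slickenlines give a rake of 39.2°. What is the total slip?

dip-slip = throw / sin(dip) = 66.8 / sin(58°) = 78.77 m
net slip = dip-slip / sin(rake) = 78.77 / sin(39.2°) = 125 m

125 m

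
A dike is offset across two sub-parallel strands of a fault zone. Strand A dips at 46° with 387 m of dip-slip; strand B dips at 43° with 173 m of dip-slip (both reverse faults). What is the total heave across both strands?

395 m

heave_A = 387 × cos(46°) = 268.8 m
heave_B = 173 × cos(43°) = 126.5 m
total = 268.8 + 126.5 = 395 m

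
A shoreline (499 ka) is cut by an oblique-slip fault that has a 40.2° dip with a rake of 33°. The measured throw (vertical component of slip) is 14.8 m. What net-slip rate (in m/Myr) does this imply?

84.4 m/Myr

dip-slip = throw / sin(dip) = 14.8 / sin(40.2°) = 22.93 m
net slip = dip-slip / sin(rake) = 22.93 / sin(33°) = 42.10 m
rate = 42.10 m / 499 ka = 0.0000844 m/yr = 84.4 m/Myr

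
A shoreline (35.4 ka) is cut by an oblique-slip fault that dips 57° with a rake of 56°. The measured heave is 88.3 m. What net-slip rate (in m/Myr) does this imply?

5520 m/Myr

dip-slip = heave / cos(dip) = 88.3 / cos(57°) = 162.1 m
net slip = dip-slip / sin(rake) = 162.1 / sin(56°) = 195.6 m
rate = 195.6 m / 35.4 ka = 0.00552 m/yr = 5520 m/Myr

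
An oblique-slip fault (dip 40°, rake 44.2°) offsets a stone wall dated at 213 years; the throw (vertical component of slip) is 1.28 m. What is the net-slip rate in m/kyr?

13.4 m/kyr

dip-slip = throw / sin(dip) = 1.28 / sin(40°) = 1.991 m
net slip = dip-slip / sin(rake) = 1.991 / sin(44.2°) = 2.856 m
rate = 2.856 m / 213 years = 0.0134 m/yr = 13.4 m/kyr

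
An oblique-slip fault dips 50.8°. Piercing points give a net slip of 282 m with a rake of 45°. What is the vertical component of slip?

155 m

dip-slip = net slip × sin(rake) = 282 m × sin(45°) = 199.4 m
throw = dip-slip × sin(dip) = 199.4 × sin(50.8°) = 155 m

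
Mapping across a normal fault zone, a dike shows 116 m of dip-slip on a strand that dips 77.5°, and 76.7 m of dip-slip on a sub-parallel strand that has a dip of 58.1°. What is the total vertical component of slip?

throw_A = 116 × sin(77.5°) = 113.3 m
throw_B = 76.7 × sin(58.1°) = 65.12 m
total = 113.3 + 65.12 = 178 m

178 m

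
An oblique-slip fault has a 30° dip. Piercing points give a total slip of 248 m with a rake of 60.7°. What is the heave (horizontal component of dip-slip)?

dip-slip = net slip × sin(rake) = 248 m × sin(60.7°) = 216.3 m
heave = dip-slip × cos(dip) = 216.3 × cos(30°) = 187 m

187 m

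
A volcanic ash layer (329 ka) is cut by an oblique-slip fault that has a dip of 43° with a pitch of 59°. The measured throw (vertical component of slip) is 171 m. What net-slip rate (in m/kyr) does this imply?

dip-slip = throw / sin(dip) = 171 / sin(43°) = 250.7 m
net slip = dip-slip / sin(rake) = 250.7 / sin(59°) = 292.5 m
rate = 292.5 m / 329 ka = 0.000889 m/yr = 0.889 m/kyr

0.889 m/kyr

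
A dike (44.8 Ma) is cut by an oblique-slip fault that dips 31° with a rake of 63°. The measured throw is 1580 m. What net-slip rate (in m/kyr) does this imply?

0.0769 m/kyr

dip-slip = throw / sin(dip) = 1580 / sin(31°) = 3068 m
net slip = dip-slip / sin(rake) = 3068 / sin(63°) = 3443 m
rate = 3443 m / 44.8 Ma = 0.0000769 m/yr = 0.0769 m/kyr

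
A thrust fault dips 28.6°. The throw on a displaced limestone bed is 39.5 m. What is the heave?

72.4 m

heave = throw / tan(dip) = 39.5 / tan(28.6°) = 72.4 m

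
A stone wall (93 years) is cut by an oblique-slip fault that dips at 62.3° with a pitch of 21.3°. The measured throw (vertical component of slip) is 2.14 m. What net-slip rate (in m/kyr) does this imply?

dip-slip = throw / sin(dip) = 2.14 / sin(62.3°) = 2.417 m
net slip = dip-slip / sin(rake) = 2.417 / sin(21.3°) = 6.654 m
rate = 6.654 m / 93 years = 0.0715 m/yr = 71.5 m/kyr

71.5 m/kyr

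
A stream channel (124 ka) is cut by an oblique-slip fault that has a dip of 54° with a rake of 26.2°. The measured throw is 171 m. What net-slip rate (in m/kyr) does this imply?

3.86 m/kyr

dip-slip = throw / sin(dip) = 171 / sin(54°) = 211.4 m
net slip = dip-slip / sin(rake) = 211.4 / sin(26.2°) = 478.7 m
rate = 478.7 m / 124 ka = 0.00386 m/yr = 3.86 m/kyr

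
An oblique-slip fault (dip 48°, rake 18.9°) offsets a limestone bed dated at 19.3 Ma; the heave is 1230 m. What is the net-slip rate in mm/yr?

dip-slip = heave / cos(dip) = 1230 / cos(48°) = 1838 m
net slip = dip-slip / sin(rake) = 1838 / sin(18.9°) = 5675 m
rate = 5675 m / 19.3 Ma = 0.000294 m/yr = 0.294 mm/yr

0.294 mm/yr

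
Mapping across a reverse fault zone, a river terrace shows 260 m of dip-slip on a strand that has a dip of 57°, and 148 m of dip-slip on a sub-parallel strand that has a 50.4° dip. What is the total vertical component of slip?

throw_A = 260 × sin(57°) = 218.1 m
throw_B = 148 × sin(50.4°) = 114 m
total = 218.1 + 114 = 332 m

332 m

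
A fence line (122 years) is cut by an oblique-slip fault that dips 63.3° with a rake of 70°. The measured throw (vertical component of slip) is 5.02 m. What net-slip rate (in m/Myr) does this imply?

49000 m/Myr

dip-slip = throw / sin(dip) = 5.02 / sin(63.3°) = 5.619 m
net slip = dip-slip / sin(rake) = 5.619 / sin(70°) = 5.980 m
rate = 5.980 m / 122 years = 0.0490 m/yr = 49000 m/Myr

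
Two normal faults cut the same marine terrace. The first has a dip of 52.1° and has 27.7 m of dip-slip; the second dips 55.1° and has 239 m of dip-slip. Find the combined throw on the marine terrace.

throw_A = 27.7 × sin(52.1°) = 21.86 m
throw_B = 239 × sin(55.1°) = 196 m
total = 21.86 + 196 = 218 m

218 m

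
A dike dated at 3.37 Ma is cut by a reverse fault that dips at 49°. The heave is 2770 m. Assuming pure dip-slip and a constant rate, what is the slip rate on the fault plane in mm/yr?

1.25 mm/yr

dip-slip = heave / cos(dip) = 2770 m / cos(49°) = 4222 m
rate = 4222 m / 3.37 Ma = 0.00125 m/yr = 1.25 mm/yr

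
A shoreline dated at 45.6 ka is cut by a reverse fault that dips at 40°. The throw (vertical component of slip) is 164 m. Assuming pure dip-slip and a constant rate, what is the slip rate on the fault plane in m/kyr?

5.60 m/kyr

dip-slip = throw / sin(dip) = 164 m / sin(40°) = 255.1 m
rate = 255.1 m / 45.6 ka = 0.00560 m/yr = 5.60 m/kyr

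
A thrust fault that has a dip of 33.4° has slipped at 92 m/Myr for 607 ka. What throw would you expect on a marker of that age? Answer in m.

dip-slip = rate × time = 92 m/Myr × 607 ka = 55.84 m
throw = dip-slip × sin(dip) = 55.84 × sin(33.4°) = 30.7 m

30.7 m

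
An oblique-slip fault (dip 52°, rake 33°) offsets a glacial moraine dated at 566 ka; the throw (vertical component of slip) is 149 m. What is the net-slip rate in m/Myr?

dip-slip = throw / sin(dip) = 149 / sin(52°) = 189.1 m
net slip = dip-slip / sin(rake) = 189.1 / sin(33°) = 347.2 m
rate = 347.2 m / 566 ka = 0.000613 m/yr = 613 m/Myr

613 m/Myr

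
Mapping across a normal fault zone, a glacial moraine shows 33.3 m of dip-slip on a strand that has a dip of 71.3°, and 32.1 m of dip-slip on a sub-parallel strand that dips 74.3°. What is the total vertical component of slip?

62.4 m

throw_A = 33.3 × sin(71.3°) = 31.54 m
throw_B = 32.1 × sin(74.3°) = 30.90 m
total = 31.54 + 30.90 = 62.4 m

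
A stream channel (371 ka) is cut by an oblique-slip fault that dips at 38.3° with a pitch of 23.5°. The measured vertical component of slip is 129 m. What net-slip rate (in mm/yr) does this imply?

dip-slip = throw / sin(dip) = 129 / sin(38.3°) = 208.1 m
net slip = dip-slip / sin(rake) = 208.1 / sin(23.5°) = 522 m
rate = 522 m / 371 ka = 0.00141 m/yr = 1.41 mm/yr

1.41 mm/yr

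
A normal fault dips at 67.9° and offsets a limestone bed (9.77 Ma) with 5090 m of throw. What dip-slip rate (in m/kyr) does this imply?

0.562 m/kyr

dip-slip = throw / sin(dip) = 5090 m / sin(67.9°) = 5494 m
rate = 5494 m / 9.77 Ma = 0.000562 m/yr = 0.562 m/kyr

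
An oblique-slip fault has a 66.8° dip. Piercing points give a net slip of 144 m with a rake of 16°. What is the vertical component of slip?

dip-slip = net slip × sin(rake) = 144 m × sin(16°) = 39.69 m
throw = dip-slip × sin(dip) = 39.69 × sin(66.8°) = 36.5 m

36.5 m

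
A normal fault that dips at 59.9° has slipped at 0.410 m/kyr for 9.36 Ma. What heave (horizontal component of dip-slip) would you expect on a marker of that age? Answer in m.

1920 m

dip-slip = rate × time = 0.410 m/kyr × 9.36 Ma = 3838 m
heave = dip-slip × cos(dip) = 3838 × cos(59.9°) = 1920 m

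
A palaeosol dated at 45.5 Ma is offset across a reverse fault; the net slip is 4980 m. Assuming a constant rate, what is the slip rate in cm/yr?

rate = 4980 m / 45.5 Ma = 0.000109 m/yr = 0.0109 cm/yr

0.0109 cm/yr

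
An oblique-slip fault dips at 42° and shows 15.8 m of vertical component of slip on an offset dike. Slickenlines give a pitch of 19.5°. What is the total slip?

70.7 m

dip-slip = throw / sin(dip) = 15.8 / sin(42°) = 23.61 m
net slip = dip-slip / sin(rake) = 23.61 / sin(19.5°) = 70.7 m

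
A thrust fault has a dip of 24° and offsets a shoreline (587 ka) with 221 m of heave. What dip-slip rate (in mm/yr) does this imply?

dip-slip = heave / cos(dip) = 221 m / cos(24°) = 241.9 m
rate = 241.9 m / 587 ka = 0.000412 m/yr = 0.412 mm/yr

0.412 mm/yr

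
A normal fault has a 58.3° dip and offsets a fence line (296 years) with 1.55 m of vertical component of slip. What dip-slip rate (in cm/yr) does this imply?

dip-slip = throw / sin(dip) = 1.55 m / sin(58.3°) = 1.822 m
rate = 1.822 m / 296 years = 0.00615 m/yr = 0.615 cm/yr

0.615 cm/yr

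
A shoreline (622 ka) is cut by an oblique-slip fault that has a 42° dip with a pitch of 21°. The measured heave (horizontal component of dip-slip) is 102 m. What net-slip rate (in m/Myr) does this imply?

616 m/Myr

dip-slip = heave / cos(dip) = 102 / cos(42°) = 137.3 m
net slip = dip-slip / sin(rake) = 137.3 / sin(21°) = 383 m
rate = 383 m / 622 ka = 0.000616 m/yr = 616 m/Myr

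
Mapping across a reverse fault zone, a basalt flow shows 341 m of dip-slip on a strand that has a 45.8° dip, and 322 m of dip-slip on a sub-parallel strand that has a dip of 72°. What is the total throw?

throw_A = 341 × sin(45.8°) = 244.5 m
throw_B = 322 × sin(72°) = 306.2 m
total = 244.5 + 306.2 = 551 m

551 m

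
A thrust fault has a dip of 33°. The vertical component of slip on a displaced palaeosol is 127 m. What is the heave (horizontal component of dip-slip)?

heave = throw / tan(dip) = 127 / tan(33°) = 196 m

196 m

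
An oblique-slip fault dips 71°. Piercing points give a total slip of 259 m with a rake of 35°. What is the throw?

140 m

dip-slip = net slip × sin(rake) = 259 m × sin(35°) = 148.6 m
throw = dip-slip × sin(dip) = 148.6 × sin(71°) = 140 m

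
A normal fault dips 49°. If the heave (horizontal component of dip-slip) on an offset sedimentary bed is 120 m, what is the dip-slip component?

183 m

dip-slip = heave / cos(dip) = 120 / cos(49°) = 183 m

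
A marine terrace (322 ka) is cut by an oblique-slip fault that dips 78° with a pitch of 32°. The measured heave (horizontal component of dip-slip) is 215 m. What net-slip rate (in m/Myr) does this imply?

6060 m/Myr

dip-slip = heave / cos(dip) = 215 / cos(78°) = 1034 m
net slip = dip-slip / sin(rake) = 1034 / sin(32°) = 1951 m
rate = 1951 m / 322 ka = 0.00606 m/yr = 6060 m/Myr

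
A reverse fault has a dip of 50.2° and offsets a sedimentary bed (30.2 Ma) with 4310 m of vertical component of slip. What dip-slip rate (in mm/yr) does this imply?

dip-slip = throw / sin(dip) = 4310 m / sin(50.2°) = 5610 m
rate = 5610 m / 30.2 Ma = 0.000186 m/yr = 0.186 mm/yr

0.186 mm/yr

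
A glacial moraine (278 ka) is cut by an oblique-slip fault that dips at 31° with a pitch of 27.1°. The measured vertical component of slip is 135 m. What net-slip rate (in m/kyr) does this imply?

2.07 m/kyr

dip-slip = throw / sin(dip) = 135 / sin(31°) = 262.1 m
net slip = dip-slip / sin(rake) = 262.1 / sin(27.1°) = 575.4 m
rate = 575.4 m / 278 ka = 0.00207 m/yr = 2.07 m/kyr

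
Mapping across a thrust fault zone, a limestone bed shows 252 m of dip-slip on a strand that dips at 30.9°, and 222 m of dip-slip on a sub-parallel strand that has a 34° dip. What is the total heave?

400 m

heave_A = 252 × cos(30.9°) = 216.2 m
heave_B = 222 × cos(34°) = 184 m
total = 216.2 + 184 = 400 m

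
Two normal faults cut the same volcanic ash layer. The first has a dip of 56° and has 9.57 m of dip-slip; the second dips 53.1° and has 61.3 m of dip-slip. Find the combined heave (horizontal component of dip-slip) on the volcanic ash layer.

42.2 m

heave_A = 9.57 × cos(56°) = 5.351 m
heave_B = 61.3 × cos(53.1°) = 36.81 m
total = 5.351 + 36.81 = 42.2 m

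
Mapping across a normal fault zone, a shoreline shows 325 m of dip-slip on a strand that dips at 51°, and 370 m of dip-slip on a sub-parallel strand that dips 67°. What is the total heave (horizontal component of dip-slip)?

heave_A = 325 × cos(51°) = 204.5 m
heave_B = 370 × cos(67°) = 144.6 m
total = 204.5 + 144.6 = 349 m

349 m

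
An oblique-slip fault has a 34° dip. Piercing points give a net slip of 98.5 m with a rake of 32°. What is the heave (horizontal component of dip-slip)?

dip-slip = net slip × sin(rake) = 98.5 m × sin(32°) = 52.20 m
heave = dip-slip × cos(dip) = 52.20 × cos(34°) = 43.3 m

43.3 m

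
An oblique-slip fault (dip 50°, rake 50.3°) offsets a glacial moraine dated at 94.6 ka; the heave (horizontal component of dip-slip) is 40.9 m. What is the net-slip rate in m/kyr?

0.874 m/kyr

dip-slip = heave / cos(dip) = 40.9 / cos(50°) = 63.63 m
net slip = dip-slip / sin(rake) = 63.63 / sin(50.3°) = 82.70 m
rate = 82.70 m / 94.6 ka = 0.000874 m/yr = 0.874 m/kyr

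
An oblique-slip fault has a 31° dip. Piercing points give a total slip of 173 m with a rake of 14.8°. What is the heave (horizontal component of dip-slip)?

37.9 m

dip-slip = net slip × sin(rake) = 173 m × sin(14.8°) = 44.19 m
heave = dip-slip × cos(dip) = 44.19 × cos(31°) = 37.9 m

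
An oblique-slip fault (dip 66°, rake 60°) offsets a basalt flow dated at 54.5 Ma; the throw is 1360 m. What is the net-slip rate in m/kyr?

0.0315 m/kyr

dip-slip = throw / sin(dip) = 1360 / sin(66°) = 1489 m
net slip = dip-slip / sin(rake) = 1489 / sin(60°) = 1719 m
rate = 1719 m / 54.5 Ma = 0.0000315 m/yr = 0.0315 m/kyr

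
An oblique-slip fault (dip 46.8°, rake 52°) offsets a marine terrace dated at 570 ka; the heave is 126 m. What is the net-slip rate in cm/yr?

0.0410 cm/yr

dip-slip = heave / cos(dip) = 126 / cos(46.8°) = 184.1 m
net slip = dip-slip / sin(rake) = 184.1 / sin(52°) = 233.6 m
rate = 233.6 m / 570 ka = 0.000410 m/yr = 0.0410 cm/yr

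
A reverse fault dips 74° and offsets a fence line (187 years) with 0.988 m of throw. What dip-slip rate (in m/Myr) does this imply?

dip-slip = throw / sin(dip) = 0.988 m / sin(74°) = 1.028 m
rate = 1.028 m / 187 years = 0.00550 m/yr = 5500 m/Myr

5500 m/Myr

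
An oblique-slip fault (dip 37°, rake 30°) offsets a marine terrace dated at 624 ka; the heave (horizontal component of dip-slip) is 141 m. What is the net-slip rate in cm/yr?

dip-slip = heave / cos(dip) = 141 / cos(37°) = 176.6 m
net slip = dip-slip / sin(rake) = 176.6 / sin(30°) = 353.1 m
rate = 353.1 m / 624 ka = 0.000566 m/yr = 0.0566 cm/yr

0.0566 cm/yr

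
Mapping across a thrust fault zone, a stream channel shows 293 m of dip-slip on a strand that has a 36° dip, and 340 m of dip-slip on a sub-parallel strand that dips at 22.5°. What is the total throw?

throw_A = 293 × sin(36°) = 172.2 m
throw_B = 340 × sin(22.5°) = 130.1 m
total = 172.2 + 130.1 = 302 m

302 m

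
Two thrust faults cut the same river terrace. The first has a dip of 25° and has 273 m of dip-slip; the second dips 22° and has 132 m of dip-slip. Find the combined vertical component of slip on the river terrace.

throw_A = 273 × sin(25°) = 115.4 m
throw_B = 132 × sin(22°) = 49.45 m
total = 115.4 + 49.45 = 165 m

165 m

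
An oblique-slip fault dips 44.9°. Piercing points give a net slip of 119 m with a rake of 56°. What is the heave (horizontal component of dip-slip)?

69.9 m

dip-slip = net slip × sin(rake) = 119 m × sin(56°) = 98.66 m
heave = dip-slip × cos(dip) = 98.66 × cos(44.9°) = 69.9 m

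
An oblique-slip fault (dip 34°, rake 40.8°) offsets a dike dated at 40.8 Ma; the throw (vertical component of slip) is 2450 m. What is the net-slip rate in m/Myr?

dip-slip = throw / sin(dip) = 2450 / sin(34°) = 4381 m
net slip = dip-slip / sin(rake) = 4381 / sin(40.8°) = 6705 m
rate = 6705 m / 40.8 Ma = 0.000164 m/yr = 164 m/Myr

164 m/Myr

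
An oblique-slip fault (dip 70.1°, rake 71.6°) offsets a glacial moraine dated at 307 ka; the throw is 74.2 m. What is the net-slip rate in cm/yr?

0.0271 cm/yr

dip-slip = throw / sin(dip) = 74.2 / sin(70.1°) = 78.91 m
net slip = dip-slip / sin(rake) = 78.91 / sin(71.6°) = 83.16 m
rate = 83.16 m / 307 ka = 0.000271 m/yr = 0.0271 cm/yr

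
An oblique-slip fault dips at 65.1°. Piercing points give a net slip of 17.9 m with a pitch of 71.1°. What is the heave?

dip-slip = net slip × sin(rake) = 17.9 m × sin(71.1°) = 16.93 m
heave = dip-slip × cos(dip) = 16.93 × cos(65.1°) = 7.13 m

7.13 m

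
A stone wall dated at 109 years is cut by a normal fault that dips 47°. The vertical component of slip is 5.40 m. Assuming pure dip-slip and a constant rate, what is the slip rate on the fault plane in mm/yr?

67.7 mm/yr

dip-slip = throw / sin(dip) = 5.40 m / sin(47°) = 7.384 m
rate = 7.384 m / 109 years = 0.0677 m/yr = 67.7 mm/yr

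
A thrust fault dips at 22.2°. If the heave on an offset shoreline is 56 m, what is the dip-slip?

60.5 m

dip-slip = heave / cos(dip) = 56 / cos(22.2°) = 60.5 m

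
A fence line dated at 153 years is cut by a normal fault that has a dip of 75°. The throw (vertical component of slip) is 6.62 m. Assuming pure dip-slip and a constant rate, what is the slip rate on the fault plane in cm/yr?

dip-slip = throw / sin(dip) = 6.62 m / sin(75°) = 6.854 m
rate = 6.854 m / 153 years = 0.0448 m/yr = 4.48 cm/yr

4.48 cm/yr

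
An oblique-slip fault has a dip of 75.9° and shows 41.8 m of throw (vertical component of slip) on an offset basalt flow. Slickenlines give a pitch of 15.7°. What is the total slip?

159 m

dip-slip = throw / sin(dip) = 41.8 / sin(75.9°) = 43.10 m
net slip = dip-slip / sin(rake) = 43.10 / sin(15.7°) = 159 m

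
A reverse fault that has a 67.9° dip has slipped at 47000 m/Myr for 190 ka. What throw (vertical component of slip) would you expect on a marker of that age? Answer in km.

dip-slip = rate × time = 47000 m/Myr × 190 ka = 8930 m
throw = dip-slip × sin(dip) = 8930 × sin(67.9°) = 8270 m = 8.27 km

8.27 km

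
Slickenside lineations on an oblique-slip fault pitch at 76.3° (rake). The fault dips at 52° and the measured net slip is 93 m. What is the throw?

71.2 m

dip-slip = net slip × sin(rake) = 93 m × sin(76.3°) = 90.35 m
throw = dip-slip × sin(dip) = 90.35 × sin(52°) = 71.2 m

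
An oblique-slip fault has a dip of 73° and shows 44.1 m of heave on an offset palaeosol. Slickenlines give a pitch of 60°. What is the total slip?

dip-slip = heave / cos(dip) = 44.1 / cos(73°) = 150.8 m
net slip = dip-slip / sin(rake) = 150.8 / sin(60°) = 174 m

174 m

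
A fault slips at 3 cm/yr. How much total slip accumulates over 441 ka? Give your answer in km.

slip = rate × time = 3 cm/yr × 441 ka = 13200 m = 13.2 km

13.2 km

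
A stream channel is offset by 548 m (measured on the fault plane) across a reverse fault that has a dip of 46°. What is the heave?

381 m

heave = dip-slip × cos(dip) = 548 m × cos(46°) = 381 m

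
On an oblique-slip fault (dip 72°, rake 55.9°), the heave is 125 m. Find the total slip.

dip-slip = heave / cos(dip) = 125 / cos(72°) = 404.5 m
net slip = dip-slip / sin(rake) = 404.5 / sin(55.9°) = 489 m

489 m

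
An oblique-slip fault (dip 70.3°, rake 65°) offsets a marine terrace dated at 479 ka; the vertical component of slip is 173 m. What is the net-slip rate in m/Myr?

dip-slip = throw / sin(dip) = 173 / sin(70.3°) = 183.8 m
net slip = dip-slip / sin(rake) = 183.8 / sin(65°) = 202.8 m
rate = 202.8 m / 479 ka = 0.000423 m/yr = 423 m/Myr

423 m/Myr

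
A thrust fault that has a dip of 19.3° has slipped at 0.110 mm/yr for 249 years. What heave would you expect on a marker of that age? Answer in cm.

2.59 cm

dip-slip = rate × time = 0.110 mm/yr × 249 years = 0.02739 m
heave = dip-slip × cos(dip) = 0.02739 × cos(19.3°) = 0.0259 m = 2.59 cm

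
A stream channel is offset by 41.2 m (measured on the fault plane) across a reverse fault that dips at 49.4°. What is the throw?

throw = dip-slip × sin(dip) = 41.2 m × sin(49.4°) = 31.3 m

31.3 m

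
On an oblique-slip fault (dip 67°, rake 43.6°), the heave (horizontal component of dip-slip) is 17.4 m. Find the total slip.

64.6 m

dip-slip = heave / cos(dip) = 17.4 / cos(67°) = 44.53 m
net slip = dip-slip / sin(rake) = 44.53 / sin(43.6°) = 64.6 m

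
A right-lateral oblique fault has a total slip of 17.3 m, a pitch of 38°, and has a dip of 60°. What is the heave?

dip-slip = net slip × sin(rake) = 17.3 m × sin(38°) = 10.65 m
heave = dip-slip × cos(dip) = 10.65 × cos(60°) = 5.33 m

5.33 m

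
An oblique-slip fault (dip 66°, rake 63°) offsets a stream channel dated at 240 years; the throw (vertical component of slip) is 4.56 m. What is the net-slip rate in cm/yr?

dip-slip = throw / sin(dip) = 4.56 / sin(66°) = 4.992 m
net slip = dip-slip / sin(rake) = 4.992 / sin(63°) = 5.602 m
rate = 5.602 m / 240 years = 0.0233 m/yr = 2.33 cm/yr

2.33 cm/yr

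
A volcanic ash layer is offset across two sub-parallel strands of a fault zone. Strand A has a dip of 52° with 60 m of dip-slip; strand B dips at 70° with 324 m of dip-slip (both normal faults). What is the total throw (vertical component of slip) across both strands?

352 m

throw_A = 60 × sin(52°) = 47.28 m
throw_B = 324 × sin(70°) = 304.5 m
total = 47.28 + 304.5 = 352 m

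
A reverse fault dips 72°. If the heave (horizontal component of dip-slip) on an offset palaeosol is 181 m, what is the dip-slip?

586 m

dip-slip = heave / cos(dip) = 181 / cos(72°) = 586 m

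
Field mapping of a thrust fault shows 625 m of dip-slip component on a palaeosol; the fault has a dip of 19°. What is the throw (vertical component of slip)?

203 m

throw = dip-slip × sin(dip) = 625 m × sin(19°) = 203 m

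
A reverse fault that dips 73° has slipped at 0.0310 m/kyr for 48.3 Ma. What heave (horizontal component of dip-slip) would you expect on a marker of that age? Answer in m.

438 m

dip-slip = rate × time = 0.0310 m/kyr × 48.3 Ma = 1497 m
heave = dip-slip × cos(dip) = 1497 × cos(73°) = 438 m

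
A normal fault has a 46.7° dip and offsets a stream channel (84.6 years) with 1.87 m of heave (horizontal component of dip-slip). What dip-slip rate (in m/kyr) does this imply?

32.2 m/kyr

dip-slip = heave / cos(dip) = 1.87 m / cos(46.7°) = 2.727 m
rate = 2.727 m / 84.6 years = 0.0322 m/yr = 32.2 m/kyr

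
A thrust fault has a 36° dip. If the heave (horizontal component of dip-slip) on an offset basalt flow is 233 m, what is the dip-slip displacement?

dip-slip = heave / cos(dip) = 233 / cos(36°) = 288 m

288 m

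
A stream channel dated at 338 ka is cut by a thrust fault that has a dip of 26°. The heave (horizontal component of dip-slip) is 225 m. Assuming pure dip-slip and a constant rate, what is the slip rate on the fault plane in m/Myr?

dip-slip = heave / cos(dip) = 225 m / cos(26°) = 250.3 m
rate = 250.3 m / 338 ka = 0.000741 m/yr = 741 m/Myr

741 m/Myr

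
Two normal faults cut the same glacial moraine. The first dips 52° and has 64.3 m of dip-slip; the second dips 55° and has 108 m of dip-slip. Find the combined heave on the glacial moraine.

102 m

heave_A = 64.3 × cos(52°) = 39.59 m
heave_B = 108 × cos(55°) = 61.95 m
total = 39.59 + 61.95 = 102 m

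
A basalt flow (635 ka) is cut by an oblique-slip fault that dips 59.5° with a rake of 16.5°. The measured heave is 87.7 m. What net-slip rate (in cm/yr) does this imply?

dip-slip = heave / cos(dip) = 87.7 / cos(59.5°) = 172.8 m
net slip = dip-slip / sin(rake) = 172.8 / sin(16.5°) = 608.4 m
rate = 608.4 m / 635 ka = 0.000958 m/yr = 0.0958 cm/yr

0.0958 cm/yr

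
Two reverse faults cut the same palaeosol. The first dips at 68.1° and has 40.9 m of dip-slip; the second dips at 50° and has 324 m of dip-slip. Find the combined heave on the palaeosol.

heave_A = 40.9 × cos(68.1°) = 15.26 m
heave_B = 324 × cos(50°) = 208.3 m
total = 15.26 + 208.3 = 224 m

224 m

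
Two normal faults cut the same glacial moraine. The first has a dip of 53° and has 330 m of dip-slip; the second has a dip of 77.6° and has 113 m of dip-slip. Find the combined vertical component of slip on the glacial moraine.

throw_A = 330 × sin(53°) = 263.5 m
throw_B = 113 × sin(77.6°) = 110.4 m
total = 263.5 + 110.4 = 374 m

374 m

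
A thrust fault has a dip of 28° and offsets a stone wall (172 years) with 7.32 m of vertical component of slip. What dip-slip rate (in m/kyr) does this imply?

90.7 m/kyr

dip-slip = throw / sin(dip) = 7.32 m / sin(28°) = 15.59 m
rate = 15.59 m / 172 years = 0.0907 m/yr = 90.7 m/kyr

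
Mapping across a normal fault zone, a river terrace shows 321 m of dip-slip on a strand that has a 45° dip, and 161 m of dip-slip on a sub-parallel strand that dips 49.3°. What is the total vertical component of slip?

throw_A = 321 × sin(45°) = 227 m
throw_B = 161 × sin(49.3°) = 122.1 m
total = 227 + 122.1 = 349 m

349 m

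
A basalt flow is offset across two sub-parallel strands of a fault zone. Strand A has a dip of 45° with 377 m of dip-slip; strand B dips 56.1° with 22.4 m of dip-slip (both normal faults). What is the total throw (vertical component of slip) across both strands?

throw_A = 377 × sin(45°) = 266.6 m
throw_B = 22.4 × sin(56.1°) = 18.59 m
total = 266.6 + 18.59 = 285 m

285 m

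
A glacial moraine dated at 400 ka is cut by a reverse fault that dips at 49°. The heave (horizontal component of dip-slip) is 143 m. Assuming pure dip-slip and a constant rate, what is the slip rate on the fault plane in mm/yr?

0.545 mm/yr

dip-slip = heave / cos(dip) = 143 m / cos(49°) = 218 m
rate = 218 m / 400 ka = 0.000545 m/yr = 0.545 mm/yr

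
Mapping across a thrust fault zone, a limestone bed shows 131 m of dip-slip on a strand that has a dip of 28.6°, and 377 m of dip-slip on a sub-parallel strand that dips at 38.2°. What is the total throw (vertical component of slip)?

296 m

throw_A = 131 × sin(28.6°) = 62.71 m
throw_B = 377 × sin(38.2°) = 233.1 m
total = 62.71 + 233.1 = 296 m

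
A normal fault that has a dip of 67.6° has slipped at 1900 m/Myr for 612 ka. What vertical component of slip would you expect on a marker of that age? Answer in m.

dip-slip = rate × time = 1900 m/Myr × 612 ka = 1163 m
throw = dip-slip × sin(dip) = 1163 × sin(67.6°) = 1080 m

1080 m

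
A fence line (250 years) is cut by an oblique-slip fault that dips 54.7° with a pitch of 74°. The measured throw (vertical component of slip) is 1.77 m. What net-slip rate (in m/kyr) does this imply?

9.02 m/kyr

dip-slip = throw / sin(dip) = 1.77 / sin(54.7°) = 2.169 m
net slip = dip-slip / sin(rake) = 2.169 / sin(74°) = 2.256 m
rate = 2.256 m / 250 years = 0.00902 m/yr = 9.02 m/kyr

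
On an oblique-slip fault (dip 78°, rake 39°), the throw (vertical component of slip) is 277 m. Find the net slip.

dip-slip = throw / sin(dip) = 277 / sin(78°) = 283.2 m
net slip = dip-slip / sin(rake) = 283.2 / sin(39°) = 450 m

450 m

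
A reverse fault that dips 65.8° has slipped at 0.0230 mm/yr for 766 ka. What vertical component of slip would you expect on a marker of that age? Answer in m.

dip-slip = rate × time = 0.0230 mm/yr × 766 ka = 17.62 m
throw = dip-slip × sin(dip) = 17.62 × sin(65.8°) = 16.1 m

16.1 m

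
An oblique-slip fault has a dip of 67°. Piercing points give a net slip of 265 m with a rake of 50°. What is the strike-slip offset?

strike-slip = net slip × cos(rake) = 265 m × cos(50°) = 170 m

170 m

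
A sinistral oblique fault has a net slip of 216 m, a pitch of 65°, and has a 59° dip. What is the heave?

101 m

dip-slip = net slip × sin(rake) = 216 m × sin(65°) = 195.8 m
heave = dip-slip × cos(dip) = 195.8 × cos(59°) = 101 m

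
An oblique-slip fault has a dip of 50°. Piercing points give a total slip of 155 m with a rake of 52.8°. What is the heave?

79.4 m

dip-slip = net slip × sin(rake) = 155 m × sin(52.8°) = 123.5 m
heave = dip-slip × cos(dip) = 123.5 × cos(50°) = 79.4 m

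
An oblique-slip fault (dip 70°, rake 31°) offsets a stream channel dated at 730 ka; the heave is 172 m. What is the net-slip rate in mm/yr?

1.34 mm/yr

dip-slip = heave / cos(dip) = 172 / cos(70°) = 502.9 m
net slip = dip-slip / sin(rake) = 502.9 / sin(31°) = 976.4 m
rate = 976.4 m / 730 ka = 0.00134 m/yr = 1.34 mm/yr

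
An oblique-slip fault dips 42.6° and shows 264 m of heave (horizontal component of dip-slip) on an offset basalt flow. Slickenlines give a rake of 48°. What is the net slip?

dip-slip = heave / cos(dip) = 264 / cos(42.6°) = 358.6 m
net slip = dip-slip / sin(rake) = 358.6 / sin(48°) = 483 m

483 m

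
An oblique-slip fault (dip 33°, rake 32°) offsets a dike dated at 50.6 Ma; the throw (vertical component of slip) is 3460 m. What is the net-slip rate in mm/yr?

0.237 mm/yr

dip-slip = throw / sin(dip) = 3460 / sin(33°) = 6353 m
net slip = dip-slip / sin(rake) = 6353 / sin(32°) = 11990 m
rate = 11990 m / 50.6 Ma = 0.000237 m/yr = 0.237 mm/yr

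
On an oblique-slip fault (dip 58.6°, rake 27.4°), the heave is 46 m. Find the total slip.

192 m

dip-slip = heave / cos(dip) = 46 / cos(58.6°) = 88.29 m
net slip = dip-slip / sin(rake) = 88.29 / sin(27.4°) = 192 m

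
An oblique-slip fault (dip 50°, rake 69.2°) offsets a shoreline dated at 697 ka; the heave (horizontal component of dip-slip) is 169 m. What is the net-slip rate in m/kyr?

dip-slip = heave / cos(dip) = 169 / cos(50°) = 262.9 m
net slip = dip-slip / sin(rake) = 262.9 / sin(69.2°) = 281.2 m
rate = 281.2 m / 697 ka = 0.000404 m/yr = 0.404 m/kyr

0.404 m/kyr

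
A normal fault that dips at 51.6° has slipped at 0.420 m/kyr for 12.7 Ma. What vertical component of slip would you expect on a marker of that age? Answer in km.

4.18 km

dip-slip = rate × time = 0.420 m/kyr × 12.7 Ma = 5334 m
throw = dip-slip × sin(dip) = 5334 × sin(51.6°) = 4180 m = 4.18 km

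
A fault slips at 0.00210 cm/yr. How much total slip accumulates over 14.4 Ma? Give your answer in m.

302 m

slip = rate × time = 0.00210 cm/yr × 14.4 Ma = 302 m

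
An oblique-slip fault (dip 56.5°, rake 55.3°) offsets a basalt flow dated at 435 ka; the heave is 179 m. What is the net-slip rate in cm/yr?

0.0907 cm/yr

dip-slip = heave / cos(dip) = 179 / cos(56.5°) = 324.3 m
net slip = dip-slip / sin(rake) = 324.3 / sin(55.3°) = 394.5 m
rate = 394.5 m / 435 ka = 0.000907 m/yr = 0.0907 cm/yr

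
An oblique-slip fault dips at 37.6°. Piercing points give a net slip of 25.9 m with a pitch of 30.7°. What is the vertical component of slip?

dip-slip = net slip × sin(rake) = 25.9 m × sin(30.7°) = 13.22 m
throw = dip-slip × sin(dip) = 13.22 × sin(37.6°) = 8.07 m

8.07 m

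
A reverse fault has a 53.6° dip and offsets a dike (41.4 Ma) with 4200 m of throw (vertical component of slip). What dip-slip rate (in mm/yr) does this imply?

dip-slip = throw / sin(dip) = 4200 m / sin(53.6°) = 5218 m
rate = 5218 m / 41.4 Ma = 0.000126 m/yr = 0.126 mm/yr

0.126 mm/yr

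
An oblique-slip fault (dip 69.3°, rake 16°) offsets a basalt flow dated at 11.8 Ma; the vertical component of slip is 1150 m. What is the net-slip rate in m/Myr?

dip-slip = throw / sin(dip) = 1150 / sin(69.3°) = 1229 m
net slip = dip-slip / sin(rake) = 1229 / sin(16°) = 4460 m
rate = 4460 m / 11.8 Ma = 0.000378 m/yr = 378 m/Myr

378 m/Myr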